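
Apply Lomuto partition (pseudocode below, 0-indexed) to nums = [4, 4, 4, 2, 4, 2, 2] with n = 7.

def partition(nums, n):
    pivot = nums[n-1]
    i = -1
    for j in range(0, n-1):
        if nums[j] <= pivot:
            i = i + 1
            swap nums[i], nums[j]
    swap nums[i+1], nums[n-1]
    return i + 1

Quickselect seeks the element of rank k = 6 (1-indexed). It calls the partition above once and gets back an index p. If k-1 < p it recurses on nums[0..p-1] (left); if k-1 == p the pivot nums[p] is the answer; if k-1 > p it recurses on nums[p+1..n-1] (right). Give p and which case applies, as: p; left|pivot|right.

pivot=2, i=-1
j=0: 4>2, skip
j=1: 4>2, skip
j=2: 4>2, skip
j=3: 2≤2, i=0, swap(0,3) ⇒ [2, 4, 4, 4, 4, 2, 2]
j=4: 4>2, skip
j=5: 2≤2, i=1, swap(1,5) ⇒ [2, 2, 4, 4, 4, 4, 2]
swap(2,6) ⇒ [2, 2, 2, 4, 4, 4, 4]; return 2
p = 2; k-1 = 5 > 2 ⇒ right

2; right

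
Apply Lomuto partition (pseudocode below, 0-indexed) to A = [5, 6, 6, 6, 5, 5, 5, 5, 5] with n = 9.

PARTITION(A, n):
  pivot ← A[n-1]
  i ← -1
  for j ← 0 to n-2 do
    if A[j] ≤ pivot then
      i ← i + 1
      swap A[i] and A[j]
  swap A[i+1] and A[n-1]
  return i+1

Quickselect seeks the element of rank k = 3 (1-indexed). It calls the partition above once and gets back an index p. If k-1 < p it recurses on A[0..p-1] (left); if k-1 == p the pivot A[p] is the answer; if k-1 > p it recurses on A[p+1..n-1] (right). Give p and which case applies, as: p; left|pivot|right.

pivot = A[8] = 5; i = -1
j=0: A[0]=5 ≤ 5 → i=0, swap A[0],A[0] (no change) → [5, 6, 6, 6, 5, 5, 5, 5, 5]
j=1: A[1]=6 > 5 → no swap
j=2: A[2]=6 > 5 → no swap
j=3: A[3]=6 > 5 → no swap
j=4: A[4]=5 ≤ 5 → i=1, swap A[1],A[4] → [5, 5, 6, 6, 6, 5, 5, 5, 5]
j=5: A[5]=5 ≤ 5 → i=2, swap A[2],A[5] → [5, 5, 5, 6, 6, 6, 5, 5, 5]
j=6: A[6]=5 ≤ 5 → i=3, swap A[3],A[6] → [5, 5, 5, 5, 6, 6, 6, 5, 5]
j=7: A[7]=5 ≤ 5 → i=4, swap A[4],A[7] → [5, 5, 5, 5, 5, 6, 6, 6, 5]
final swap A[5],A[8] → [5, 5, 5, 5, 5, 5, 6, 6, 6]; return 5
p = 5; k-1 = 2 < 5 ⇒ left

5; left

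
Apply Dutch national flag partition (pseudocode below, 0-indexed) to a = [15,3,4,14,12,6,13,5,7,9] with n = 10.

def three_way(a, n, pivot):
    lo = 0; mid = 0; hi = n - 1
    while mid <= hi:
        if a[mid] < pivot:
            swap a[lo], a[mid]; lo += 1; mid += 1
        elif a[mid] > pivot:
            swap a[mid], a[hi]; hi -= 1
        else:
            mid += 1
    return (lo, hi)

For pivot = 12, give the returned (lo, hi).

lo=0 mid=0 hi=9
15>12: swap(0,9), hi=8 ⇒ [9,3,4,14,12,6,13,5,7,15]
9<12: swap(0,0), lo=1 mid=1 ⇒ [9,3,4,14,12,6,13,5,7,15]
3<12: swap(1,1), lo=2 mid=2 ⇒ [9,3,4,14,12,6,13,5,7,15]
4<12: swap(2,2), lo=3 mid=3 ⇒ [9,3,4,14,12,6,13,5,7,15]
14>12: swap(3,8), hi=7 ⇒ [9,3,4,7,12,6,13,5,14,15]
7<12: swap(3,3), lo=4 mid=4 ⇒ [9,3,4,7,12,6,13,5,14,15]
12=12: mid=5
6<12: swap(4,5), lo=5 mid=6 ⇒ [9,3,4,7,6,12,13,5,14,15]
13>12: swap(6,7), hi=6 ⇒ [9,3,4,7,6,12,5,13,14,15]
5<12: swap(5,6), lo=6 mid=7 ⇒ [9,3,4,7,6,5,12,13,14,15]
done. lo=6 hi=6; a=[9,3,4,7,6,5,12,13,14,15]

(6, 6)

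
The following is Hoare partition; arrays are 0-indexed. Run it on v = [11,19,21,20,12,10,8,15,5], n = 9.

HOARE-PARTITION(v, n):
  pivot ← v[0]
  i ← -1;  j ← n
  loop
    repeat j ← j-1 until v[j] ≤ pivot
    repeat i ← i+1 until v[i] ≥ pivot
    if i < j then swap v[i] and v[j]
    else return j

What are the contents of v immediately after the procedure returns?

pivot = v[0] = 11; i = -1, j = 9
j→8 (v[8]=5≤11), i→0 (v[0]=11≥11); i<j, swap → [5,19,21,20,12,10,8,15,11]
j→6 (v[6]=8≤11), i→1 (v[1]=19≥11); i<j, swap → [5,8,21,20,12,10,19,15,11]
j→5 (v[5]=10≤11), i→2 (v[2]=21≥11); i<j, swap → [5,8,10,20,12,21,19,15,11]
j→2, i→3; i≥j, return j=2. v = [5,8,10,20,12,21,19,15,11]

[5,8,10,20,12,21,19,15,11]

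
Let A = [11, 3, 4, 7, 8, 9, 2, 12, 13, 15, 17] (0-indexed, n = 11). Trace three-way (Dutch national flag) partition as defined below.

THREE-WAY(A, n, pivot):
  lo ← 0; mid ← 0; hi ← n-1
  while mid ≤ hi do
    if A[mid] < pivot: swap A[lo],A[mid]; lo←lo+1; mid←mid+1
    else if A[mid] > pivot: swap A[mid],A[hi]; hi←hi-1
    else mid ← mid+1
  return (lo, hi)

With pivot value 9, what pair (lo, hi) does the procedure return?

pivot = 9; lo=0, mid=0, hi=10
A[mid]=11>9: swap A[0],A[10]; hi=9 → [17, 3, 4, 7, 8, 9, 2, 12, 13, 15, 11]
A[mid]=17>9: swap A[0],A[9]; hi=8 → [15, 3, 4, 7, 8, 9, 2, 12, 13, 17, 11]
A[mid]=15>9: swap A[0],A[8]; hi=7 → [13, 3, 4, 7, 8, 9, 2, 12, 15, 17, 11]
A[mid]=13>9: swap A[0],A[7]; hi=6 → [12, 3, 4, 7, 8, 9, 2, 13, 15, 17, 11]
A[mid]=12>9: swap A[0],A[6]; hi=5 → [2, 3, 4, 7, 8, 9, 12, 13, 15, 17, 11]
A[mid]=2<9: swap A[0],A[0]; lo=1,mid=1 → [2, 3, 4, 7, 8, 9, 12, 13, 15, 17, 11]
A[mid]=3<9: swap A[1],A[1]; lo=2,mid=2 → [2, 3, 4, 7, 8, 9, 12, 13, 15, 17, 11]
A[mid]=4<9: swap A[2],A[2]; lo=3,mid=3 → [2, 3, 4, 7, 8, 9, 12, 13, 15, 17, 11]
A[mid]=7<9: swap A[3],A[3]; lo=4,mid=4 → [2, 3, 4, 7, 8, 9, 12, 13, 15, 17, 11]
A[mid]=8<9: swap A[4],A[4]; lo=5,mid=5 → [2, 3, 4, 7, 8, 9, 12, 13, 15, 17, 11]
A[mid]=9=9: mid=6
end: lo=5, hi=5; A = [2, 3, 4, 7, 8, 9, 12, 13, 15, 17, 11]

(5, 5)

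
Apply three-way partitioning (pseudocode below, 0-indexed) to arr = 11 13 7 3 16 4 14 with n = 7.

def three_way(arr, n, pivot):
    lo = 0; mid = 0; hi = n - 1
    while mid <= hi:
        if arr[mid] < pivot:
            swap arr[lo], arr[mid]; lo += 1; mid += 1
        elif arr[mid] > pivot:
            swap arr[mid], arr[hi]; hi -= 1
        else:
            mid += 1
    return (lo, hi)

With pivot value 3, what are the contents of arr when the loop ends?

3 7 13 16 4 14 11

pivot = 3; lo=0, mid=0, hi=6
arr[mid]=11>3: swap arr[0],arr[6]; hi=5 → 14 13 7 3 16 4 11
arr[mid]=14>3: swap arr[0],arr[5]; hi=4 → 4 13 7 3 16 14 11
arr[mid]=4>3: swap arr[0],arr[4]; hi=3 → 16 13 7 3 4 14 11
arr[mid]=16>3: swap arr[0],arr[3]; hi=2 → 3 13 7 16 4 14 11
arr[mid]=3=3: mid=1
arr[mid]=13>3: swap arr[1],arr[2]; hi=1 → 3 7 13 16 4 14 11
arr[mid]=7>3: swap arr[1],arr[1]; hi=0 → 3 7 13 16 4 14 11
end: lo=0, hi=0; arr = 3 7 13 16 4 14 11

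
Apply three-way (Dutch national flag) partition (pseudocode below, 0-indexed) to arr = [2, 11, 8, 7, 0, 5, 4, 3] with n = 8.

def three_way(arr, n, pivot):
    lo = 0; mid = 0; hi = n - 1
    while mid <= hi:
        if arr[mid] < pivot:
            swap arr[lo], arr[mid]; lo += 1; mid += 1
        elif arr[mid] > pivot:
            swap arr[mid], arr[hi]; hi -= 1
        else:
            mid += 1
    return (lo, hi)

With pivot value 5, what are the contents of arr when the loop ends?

pivot = 5; lo=0, mid=0, hi=7
arr[mid]=2<5: swap arr[0],arr[0]; lo=1,mid=1 → [2, 11, 8, 7, 0, 5, 4, 3]
arr[mid]=11>5: swap arr[1],arr[7]; hi=6 → [2, 3, 8, 7, 0, 5, 4, 11]
arr[mid]=3<5: swap arr[1],arr[1]; lo=2,mid=2 → [2, 3, 8, 7, 0, 5, 4, 11]
arr[mid]=8>5: swap arr[2],arr[6]; hi=5 → [2, 3, 4, 7, 0, 5, 8, 11]
arr[mid]=4<5: swap arr[2],arr[2]; lo=3,mid=3 → [2, 3, 4, 7, 0, 5, 8, 11]
arr[mid]=7>5: swap arr[3],arr[5]; hi=4 → [2, 3, 4, 5, 0, 7, 8, 11]
arr[mid]=5=5: mid=4
arr[mid]=0<5: swap arr[3],arr[4]; lo=4,mid=5 → [2, 3, 4, 0, 5, 7, 8, 11]
end: lo=4, hi=4; arr = [2, 3, 4, 0, 5, 7, 8, 11]

[2, 3, 4, 0, 5, 7, 8, 11]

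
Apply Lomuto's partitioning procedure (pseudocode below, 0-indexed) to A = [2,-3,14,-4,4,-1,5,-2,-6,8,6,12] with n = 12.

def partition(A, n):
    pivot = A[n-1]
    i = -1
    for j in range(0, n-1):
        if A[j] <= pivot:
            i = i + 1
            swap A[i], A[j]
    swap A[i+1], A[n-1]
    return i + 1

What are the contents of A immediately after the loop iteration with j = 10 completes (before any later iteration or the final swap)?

pivot = A[11] = 12; i = -1
j=0: A[0]=2 ≤ 12 → i=0, swap A[0],A[0] (no change) → [2,-3,14,-4,4,-1,5,-2,-6,8,6,12]
j=1: A[1]=-3 ≤ 12 → i=1, swap A[1],A[1] (no change) → [2,-3,14,-4,4,-1,5,-2,-6,8,6,12]
j=2: A[2]=14 > 12 → no swap
j=3: A[3]=-4 ≤ 12 → i=2, swap A[2],A[3] → [2,-3,-4,14,4,-1,5,-2,-6,8,6,12]
j=4: A[4]=4 ≤ 12 → i=3, swap A[3],A[4] → [2,-3,-4,4,14,-1,5,-2,-6,8,6,12]
j=5: A[5]=-1 ≤ 12 → i=4, swap A[4],A[5] → [2,-3,-4,4,-1,14,5,-2,-6,8,6,12]
j=6: A[6]=5 ≤ 12 → i=5, swap A[5],A[6] → [2,-3,-4,4,-1,5,14,-2,-6,8,6,12]
j=7: A[7]=-2 ≤ 12 → i=6, swap A[6],A[7] → [2,-3,-4,4,-1,5,-2,14,-6,8,6,12]
j=8: A[8]=-6 ≤ 12 → i=7, swap A[7],A[8] → [2,-3,-4,4,-1,5,-2,-6,14,8,6,12]
j=9: A[9]=8 ≤ 12 → i=8, swap A[8],A[9] → [2,-3,-4,4,-1,5,-2,-6,8,14,6,12]
j=10: A[10]=6 ≤ 12 → i=9, swap A[9],A[10] → [2,-3,-4,4,-1,5,-2,-6,8,6,14,12]
(after j=10) A = [2,-3,-4,4,-1,5,-2,-6,8,6,14,12]

[2,-3,-4,4,-1,5,-2,-6,8,6,14,12]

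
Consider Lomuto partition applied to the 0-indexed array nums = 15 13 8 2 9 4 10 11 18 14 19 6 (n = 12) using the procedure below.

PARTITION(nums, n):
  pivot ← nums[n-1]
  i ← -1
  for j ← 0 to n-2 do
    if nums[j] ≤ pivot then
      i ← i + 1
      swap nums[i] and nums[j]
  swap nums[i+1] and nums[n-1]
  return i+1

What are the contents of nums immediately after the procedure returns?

2 4 6 15 9 13 10 11 18 14 19 8

pivot = nums[11] = 6; i = -1
j=0: nums[0]=15 > 6 → no swap
j=1: nums[1]=13 > 6 → no swap
j=2: nums[2]=8 > 6 → no swap
j=3: nums[3]=2 ≤ 6 → i=0, swap nums[0],nums[3] → 2 13 8 15 9 4 10 11 18 14 19 6
j=4: nums[4]=9 > 6 → no swap
j=5: nums[5]=4 ≤ 6 → i=1, swap nums[1],nums[5] → 2 4 8 15 9 13 10 11 18 14 19 6
j=6: nums[6]=10 > 6 → no swap
j=7: nums[7]=11 > 6 → no swap
j=8: nums[8]=18 > 6 → no swap
j=9: nums[9]=14 > 6 → no swap
j=10: nums[10]=19 > 6 → no swap
final swap nums[2],nums[11] → 2 4 6 15 9 13 10 11 18 14 19 8; return 2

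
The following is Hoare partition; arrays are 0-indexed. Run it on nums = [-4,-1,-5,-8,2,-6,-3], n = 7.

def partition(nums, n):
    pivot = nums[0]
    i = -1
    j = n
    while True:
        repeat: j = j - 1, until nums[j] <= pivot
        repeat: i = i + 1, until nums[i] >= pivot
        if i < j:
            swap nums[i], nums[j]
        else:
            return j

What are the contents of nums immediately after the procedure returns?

pivot = nums[0] = -4; i = -1, j = 7
j→5 (nums[5]=-6≤-4), i→0 (nums[0]=-4≥-4); i<j, swap → [-6,-1,-5,-8,2,-4,-3]
j→3 (nums[3]=-8≤-4), i→1 (nums[1]=-1≥-4); i<j, swap → [-6,-8,-5,-1,2,-4,-3]
j→2, i→3; i≥j, return j=2. nums = [-6,-8,-5,-1,2,-4,-3]

[-6,-8,-5,-1,2,-4,-3]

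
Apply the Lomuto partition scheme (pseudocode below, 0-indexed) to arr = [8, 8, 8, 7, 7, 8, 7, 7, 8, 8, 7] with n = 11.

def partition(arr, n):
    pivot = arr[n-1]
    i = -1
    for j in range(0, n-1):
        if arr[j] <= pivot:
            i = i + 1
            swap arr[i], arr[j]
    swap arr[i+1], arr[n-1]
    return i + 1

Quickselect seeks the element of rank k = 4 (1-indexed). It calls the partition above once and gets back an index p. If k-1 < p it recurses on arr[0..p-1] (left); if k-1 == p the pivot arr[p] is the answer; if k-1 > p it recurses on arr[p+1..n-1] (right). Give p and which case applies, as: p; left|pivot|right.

4; left

pivot = arr[10] = 7; i = -1
j=0: arr[0]=8 > 7 → no swap
j=1: arr[1]=8 > 7 → no swap
j=2: arr[2]=8 > 7 → no swap
j=3: arr[3]=7 ≤ 7 → i=0, swap arr[0],arr[3] → [7, 8, 8, 8, 7, 8, 7, 7, 8, 8, 7]
j=4: arr[4]=7 ≤ 7 → i=1, swap arr[1],arr[4] → [7, 7, 8, 8, 8, 8, 7, 7, 8, 8, 7]
j=5: arr[5]=8 > 7 → no swap
j=6: arr[6]=7 ≤ 7 → i=2, swap arr[2],arr[6] → [7, 7, 7, 8, 8, 8, 8, 7, 8, 8, 7]
j=7: arr[7]=7 ≤ 7 → i=3, swap arr[3],arr[7] → [7, 7, 7, 7, 8, 8, 8, 8, 8, 8, 7]
j=8: arr[8]=8 > 7 → no swap
j=9: arr[9]=8 > 7 → no swap
final swap arr[4],arr[10] → [7, 7, 7, 7, 7, 8, 8, 8, 8, 8, 8]; return 4
p = 4; k-1 = 3 < 4 ⇒ left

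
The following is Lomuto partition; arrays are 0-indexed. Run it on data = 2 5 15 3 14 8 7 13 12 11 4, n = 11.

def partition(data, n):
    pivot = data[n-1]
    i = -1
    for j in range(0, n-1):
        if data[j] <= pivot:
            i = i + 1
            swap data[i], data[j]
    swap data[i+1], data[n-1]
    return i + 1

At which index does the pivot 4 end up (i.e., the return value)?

pivot=4, i=-1
j=0: 2≤4, i=0, swap(0,0) ⇒ 2 5 15 3 14 8 7 13 12 11 4
j=1: 5>4, skip
j=2: 15>4, skip
j=3: 3≤4, i=1, swap(1,3) ⇒ 2 3 15 5 14 8 7 13 12 11 4
j=4: 14>4, skip
j=5: 8>4, skip
j=6: 7>4, skip
j=7: 13>4, skip
j=8: 12>4, skip
j=9: 11>4, skip
swap(2,10) ⇒ 2 3 4 5 14 8 7 13 12 11 15; return 2

2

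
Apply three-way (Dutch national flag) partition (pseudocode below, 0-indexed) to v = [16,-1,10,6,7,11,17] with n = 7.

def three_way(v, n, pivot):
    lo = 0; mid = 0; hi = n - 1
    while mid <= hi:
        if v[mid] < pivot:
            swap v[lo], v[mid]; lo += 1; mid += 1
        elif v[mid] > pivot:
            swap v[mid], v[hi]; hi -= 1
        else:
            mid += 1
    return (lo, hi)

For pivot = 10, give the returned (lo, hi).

lo=0 mid=0 hi=6
16>10: swap(0,6), hi=5 ⇒ [17,-1,10,6,7,11,16]
17>10: swap(0,5), hi=4 ⇒ [11,-1,10,6,7,17,16]
11>10: swap(0,4), hi=3 ⇒ [7,-1,10,6,11,17,16]
7<10: swap(0,0), lo=1 mid=1 ⇒ [7,-1,10,6,11,17,16]
-1<10: swap(1,1), lo=2 mid=2 ⇒ [7,-1,10,6,11,17,16]
10=10: mid=3
6<10: swap(2,3), lo=3 mid=4 ⇒ [7,-1,6,10,11,17,16]
done. lo=3 hi=3; v=[7,-1,6,10,11,17,16]

(3, 3)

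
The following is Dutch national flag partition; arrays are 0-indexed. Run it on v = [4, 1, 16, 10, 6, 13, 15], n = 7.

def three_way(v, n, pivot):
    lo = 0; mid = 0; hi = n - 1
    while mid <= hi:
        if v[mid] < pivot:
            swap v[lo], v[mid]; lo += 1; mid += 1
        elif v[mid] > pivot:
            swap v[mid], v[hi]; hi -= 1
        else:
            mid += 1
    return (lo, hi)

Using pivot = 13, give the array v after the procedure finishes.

lo=0 mid=0 hi=6
4<13: swap(0,0), lo=1 mid=1 ⇒ [4, 1, 16, 10, 6, 13, 15]
1<13: swap(1,1), lo=2 mid=2 ⇒ [4, 1, 16, 10, 6, 13, 15]
16>13: swap(2,6), hi=5 ⇒ [4, 1, 15, 10, 6, 13, 16]
15>13: swap(2,5), hi=4 ⇒ [4, 1, 13, 10, 6, 15, 16]
13=13: mid=3
10<13: swap(2,3), lo=3 mid=4 ⇒ [4, 1, 10, 13, 6, 15, 16]
6<13: swap(3,4), lo=4 mid=5 ⇒ [4, 1, 10, 6, 13, 15, 16]
done. lo=4 hi=4; v=[4, 1, 10, 6, 13, 15, 16]

[4, 1, 10, 6, 13, 15, 16]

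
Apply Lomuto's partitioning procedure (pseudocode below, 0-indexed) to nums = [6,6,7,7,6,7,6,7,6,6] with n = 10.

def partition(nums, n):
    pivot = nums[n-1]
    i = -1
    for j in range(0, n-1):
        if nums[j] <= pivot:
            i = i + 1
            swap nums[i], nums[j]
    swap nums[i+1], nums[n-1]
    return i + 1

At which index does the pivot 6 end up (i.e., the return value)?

5

pivot = nums[9] = 6; i = -1
j=0: nums[0]=6 ≤ 6 → i=0, swap nums[0],nums[0] (no change) → [6,6,7,7,6,7,6,7,6,6]
j=1: nums[1]=6 ≤ 6 → i=1, swap nums[1],nums[1] (no change) → [6,6,7,7,6,7,6,7,6,6]
j=2: nums[2]=7 > 6 → no swap
j=3: nums[3]=7 > 6 → no swap
j=4: nums[4]=6 ≤ 6 → i=2, swap nums[2],nums[4] → [6,6,6,7,7,7,6,7,6,6]
j=5: nums[5]=7 > 6 → no swap
j=6: nums[6]=6 ≤ 6 → i=3, swap nums[3],nums[6] → [6,6,6,6,7,7,7,7,6,6]
j=7: nums[7]=7 > 6 → no swap
j=8: nums[8]=6 ≤ 6 → i=4, swap nums[4],nums[8] → [6,6,6,6,6,7,7,7,7,6]
final swap nums[5],nums[9] → [6,6,6,6,6,6,7,7,7,7]; return 5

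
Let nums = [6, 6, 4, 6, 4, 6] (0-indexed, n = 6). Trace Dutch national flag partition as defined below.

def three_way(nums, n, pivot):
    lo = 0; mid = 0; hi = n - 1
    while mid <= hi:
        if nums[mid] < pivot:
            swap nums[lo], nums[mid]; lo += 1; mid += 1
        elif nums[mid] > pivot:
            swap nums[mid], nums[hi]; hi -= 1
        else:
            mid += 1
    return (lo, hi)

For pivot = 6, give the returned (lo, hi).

(2, 5)

pivot = 6; lo=0, mid=0, hi=5
nums[mid]=6=6: mid=1
nums[mid]=6=6: mid=2
nums[mid]=4<6: swap nums[0],nums[2]; lo=1,mid=3 → [4, 6, 6, 6, 4, 6]
nums[mid]=6=6: mid=4
nums[mid]=4<6: swap nums[1],nums[4]; lo=2,mid=5 → [4, 4, 6, 6, 6, 6]
nums[mid]=6=6: mid=6
end: lo=2, hi=5; nums = [4, 4, 6, 6, 6, 6]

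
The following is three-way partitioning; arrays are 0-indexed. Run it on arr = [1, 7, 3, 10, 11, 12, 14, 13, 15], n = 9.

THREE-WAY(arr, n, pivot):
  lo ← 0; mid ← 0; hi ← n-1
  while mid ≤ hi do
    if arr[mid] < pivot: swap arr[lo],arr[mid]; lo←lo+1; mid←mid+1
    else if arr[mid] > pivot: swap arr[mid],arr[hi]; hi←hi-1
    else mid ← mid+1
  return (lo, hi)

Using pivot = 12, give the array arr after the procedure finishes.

[1, 7, 3, 10, 11, 12, 13, 15, 14]

lo=0 mid=0 hi=8
1<12: swap(0,0), lo=1 mid=1 ⇒ [1, 7, 3, 10, 11, 12, 14, 13, 15]
7<12: swap(1,1), lo=2 mid=2 ⇒ [1, 7, 3, 10, 11, 12, 14, 13, 15]
3<12: swap(2,2), lo=3 mid=3 ⇒ [1, 7, 3, 10, 11, 12, 14, 13, 15]
10<12: swap(3,3), lo=4 mid=4 ⇒ [1, 7, 3, 10, 11, 12, 14, 13, 15]
11<12: swap(4,4), lo=5 mid=5 ⇒ [1, 7, 3, 10, 11, 12, 14, 13, 15]
12=12: mid=6
14>12: swap(6,8), hi=7 ⇒ [1, 7, 3, 10, 11, 12, 15, 13, 14]
15>12: swap(6,7), hi=6 ⇒ [1, 7, 3, 10, 11, 12, 13, 15, 14]
13>12: swap(6,6), hi=5 ⇒ [1, 7, 3, 10, 11, 12, 13, 15, 14]
done. lo=5 hi=5; arr=[1, 7, 3, 10, 11, 12, 13, 15, 14]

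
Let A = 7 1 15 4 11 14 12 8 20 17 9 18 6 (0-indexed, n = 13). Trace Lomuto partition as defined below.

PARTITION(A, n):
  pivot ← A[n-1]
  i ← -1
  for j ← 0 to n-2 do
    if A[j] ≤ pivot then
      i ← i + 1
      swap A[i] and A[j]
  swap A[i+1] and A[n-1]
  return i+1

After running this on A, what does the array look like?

pivot = A[12] = 6; i = -1
j=0: A[0]=7 > 6 → no swap
j=1: A[1]=1 ≤ 6 → i=0, swap A[0],A[1] → 1 7 15 4 11 14 12 8 20 17 9 18 6
j=2: A[2]=15 > 6 → no swap
j=3: A[3]=4 ≤ 6 → i=1, swap A[1],A[3] → 1 4 15 7 11 14 12 8 20 17 9 18 6
j=4: A[4]=11 > 6 → no swap
j=5: A[5]=14 > 6 → no swap
j=6: A[6]=12 > 6 → no swap
j=7: A[7]=8 > 6 → no swap
j=8: A[8]=20 > 6 → no swap
j=9: A[9]=17 > 6 → no swap
j=10: A[10]=9 > 6 → no swap
j=11: A[11]=18 > 6 → no swap
final swap A[2],A[12] → 1 4 6 7 11 14 12 8 20 17 9 18 15; return 2

1 4 6 7 11 14 12 8 20 17 9 18 15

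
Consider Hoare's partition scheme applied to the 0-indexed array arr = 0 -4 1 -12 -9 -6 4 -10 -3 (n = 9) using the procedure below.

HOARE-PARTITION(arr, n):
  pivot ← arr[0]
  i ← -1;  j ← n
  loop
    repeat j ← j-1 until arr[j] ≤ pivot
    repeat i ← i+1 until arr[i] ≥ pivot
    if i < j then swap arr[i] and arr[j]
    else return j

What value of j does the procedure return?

5

pivot=0
j stops at 8 (-3), i stops at 0 (0); swap ⇒ -3 -4 1 -12 -9 -6 4 -10 0
j stops at 7 (-10), i stops at 2 (1); swap ⇒ -3 -4 -10 -12 -9 -6 4 1 0
j stops at 5, i stops at 6; i≥j ⇒ return 5. arr=-3 -4 -10 -12 -9 -6 4 1 0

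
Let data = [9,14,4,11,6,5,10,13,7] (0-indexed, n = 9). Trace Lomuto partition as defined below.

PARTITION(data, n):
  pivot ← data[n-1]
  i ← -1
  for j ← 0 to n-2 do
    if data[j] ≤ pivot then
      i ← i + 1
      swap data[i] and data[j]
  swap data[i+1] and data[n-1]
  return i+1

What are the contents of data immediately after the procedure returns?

[4,6,5,7,14,9,10,13,11]

pivot = data[8] = 7; i = -1
j=0: data[0]=9 > 7 → no swap
j=1: data[1]=14 > 7 → no swap
j=2: data[2]=4 ≤ 7 → i=0, swap data[0],data[2] → [4,14,9,11,6,5,10,13,7]
j=3: data[3]=11 > 7 → no swap
j=4: data[4]=6 ≤ 7 → i=1, swap data[1],data[4] → [4,6,9,11,14,5,10,13,7]
j=5: data[5]=5 ≤ 7 → i=2, swap data[2],data[5] → [4,6,5,11,14,9,10,13,7]
j=6: data[6]=10 > 7 → no swap
j=7: data[7]=13 > 7 → no swap
final swap data[3],data[8] → [4,6,5,7,14,9,10,13,11]; return 3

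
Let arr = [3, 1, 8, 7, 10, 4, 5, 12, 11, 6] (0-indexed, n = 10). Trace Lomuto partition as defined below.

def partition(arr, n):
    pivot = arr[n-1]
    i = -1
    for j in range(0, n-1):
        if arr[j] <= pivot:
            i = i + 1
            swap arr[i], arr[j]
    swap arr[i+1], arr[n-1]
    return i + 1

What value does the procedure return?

pivot=6, i=-1
j=0: 3≤6, i=0, swap(0,0) ⇒ [3, 1, 8, 7, 10, 4, 5, 12, 11, 6]
j=1: 1≤6, i=1, swap(1,1) ⇒ [3, 1, 8, 7, 10, 4, 5, 12, 11, 6]
j=2: 8>6, skip
j=3: 7>6, skip
j=4: 10>6, skip
j=5: 4≤6, i=2, swap(2,5) ⇒ [3, 1, 4, 7, 10, 8, 5, 12, 11, 6]
j=6: 5≤6, i=3, swap(3,6) ⇒ [3, 1, 4, 5, 10, 8, 7, 12, 11, 6]
j=7: 12>6, skip
j=8: 11>6, skip
swap(4,9) ⇒ [3, 1, 4, 5, 6, 8, 7, 12, 11, 10]; return 4

4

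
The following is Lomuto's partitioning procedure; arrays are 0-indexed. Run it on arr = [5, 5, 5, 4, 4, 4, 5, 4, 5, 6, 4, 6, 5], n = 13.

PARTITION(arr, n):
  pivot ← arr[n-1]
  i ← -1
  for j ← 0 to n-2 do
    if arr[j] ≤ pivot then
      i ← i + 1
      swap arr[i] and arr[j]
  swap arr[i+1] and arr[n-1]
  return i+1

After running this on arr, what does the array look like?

[5, 5, 5, 4, 4, 4, 5, 4, 5, 4, 5, 6, 6]

pivot = arr[12] = 5; i = -1
j=0: arr[0]=5 ≤ 5 → i=0, swap arr[0],arr[0] (no change) → [5, 5, 5, 4, 4, 4, 5, 4, 5, 6, 4, 6, 5]
j=1: arr[1]=5 ≤ 5 → i=1, swap arr[1],arr[1] (no change) → [5, 5, 5, 4, 4, 4, 5, 4, 5, 6, 4, 6, 5]
j=2: arr[2]=5 ≤ 5 → i=2, swap arr[2],arr[2] (no change) → [5, 5, 5, 4, 4, 4, 5, 4, 5, 6, 4, 6, 5]
j=3: arr[3]=4 ≤ 5 → i=3, swap arr[3],arr[3] (no change) → [5, 5, 5, 4, 4, 4, 5, 4, 5, 6, 4, 6, 5]
j=4: arr[4]=4 ≤ 5 → i=4, swap arr[4],arr[4] (no change) → [5, 5, 5, 4, 4, 4, 5, 4, 5, 6, 4, 6, 5]
j=5: arr[5]=4 ≤ 5 → i=5, swap arr[5],arr[5] (no change) → [5, 5, 5, 4, 4, 4, 5, 4, 5, 6, 4, 6, 5]
j=6: arr[6]=5 ≤ 5 → i=6, swap arr[6],arr[6] (no change) → [5, 5, 5, 4, 4, 4, 5, 4, 5, 6, 4, 6, 5]
j=7: arr[7]=4 ≤ 5 → i=7, swap arr[7],arr[7] (no change) → [5, 5, 5, 4, 4, 4, 5, 4, 5, 6, 4, 6, 5]
j=8: arr[8]=5 ≤ 5 → i=8, swap arr[8],arr[8] (no change) → [5, 5, 5, 4, 4, 4, 5, 4, 5, 6, 4, 6, 5]
j=9: arr[9]=6 > 5 → no swap
j=10: arr[10]=4 ≤ 5 → i=9, swap arr[9],arr[10] → [5, 5, 5, 4, 4, 4, 5, 4, 5, 4, 6, 6, 5]
j=11: arr[11]=6 > 5 → no swap
final swap arr[10],arr[12] → [5, 5, 5, 4, 4, 4, 5, 4, 5, 4, 5, 6, 6]; return 10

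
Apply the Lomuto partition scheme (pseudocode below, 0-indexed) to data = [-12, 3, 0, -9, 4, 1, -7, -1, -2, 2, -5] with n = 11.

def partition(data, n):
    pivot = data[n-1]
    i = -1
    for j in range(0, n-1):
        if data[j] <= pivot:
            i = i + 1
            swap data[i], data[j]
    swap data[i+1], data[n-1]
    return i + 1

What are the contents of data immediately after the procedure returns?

pivot = data[10] = -5; i = -1
j=0: data[0]=-12 ≤ -5 → i=0, swap data[0],data[0] (no change) → [-12, 3, 0, -9, 4, 1, -7, -1, -2, 2, -5]
j=1: data[1]=3 > -5 → no swap
j=2: data[2]=0 > -5 → no swap
j=3: data[3]=-9 ≤ -5 → i=1, swap data[1],data[3] → [-12, -9, 0, 3, 4, 1, -7, -1, -2, 2, -5]
j=4: data[4]=4 > -5 → no swap
j=5: data[5]=1 > -5 → no swap
j=6: data[6]=-7 ≤ -5 → i=2, swap data[2],data[6] → [-12, -9, -7, 3, 4, 1, 0, -1, -2, 2, -5]
j=7: data[7]=-1 > -5 → no swap
j=8: data[8]=-2 > -5 → no swap
j=9: data[9]=2 > -5 → no swap
final swap data[3],data[10] → [-12, -9, -7, -5, 4, 1, 0, -1, -2, 2, 3]; return 3

[-12, -9, -7, -5, 4, 1, 0, -1, -2, 2, 3]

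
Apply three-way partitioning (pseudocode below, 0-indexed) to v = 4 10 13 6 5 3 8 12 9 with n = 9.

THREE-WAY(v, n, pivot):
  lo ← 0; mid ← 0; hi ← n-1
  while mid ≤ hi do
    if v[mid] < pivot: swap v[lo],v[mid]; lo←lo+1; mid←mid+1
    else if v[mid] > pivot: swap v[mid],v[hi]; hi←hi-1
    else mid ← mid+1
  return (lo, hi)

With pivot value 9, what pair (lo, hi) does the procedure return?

(5, 5)

pivot = 9; lo=0, mid=0, hi=8
v[mid]=4<9: swap v[0],v[0]; lo=1,mid=1 → 4 10 13 6 5 3 8 12 9
v[mid]=10>9: swap v[1],v[8]; hi=7 → 4 9 13 6 5 3 8 12 10
v[mid]=9=9: mid=2
v[mid]=13>9: swap v[2],v[7]; hi=6 → 4 9 12 6 5 3 8 13 10
v[mid]=12>9: swap v[2],v[6]; hi=5 → 4 9 8 6 5 3 12 13 10
v[mid]=8<9: swap v[1],v[2]; lo=2,mid=3 → 4 8 9 6 5 3 12 13 10
v[mid]=6<9: swap v[2],v[3]; lo=3,mid=4 → 4 8 6 9 5 3 12 13 10
v[mid]=5<9: swap v[3],v[4]; lo=4,mid=5 → 4 8 6 5 9 3 12 13 10
v[mid]=3<9: swap v[4],v[5]; lo=5,mid=6 → 4 8 6 5 3 9 12 13 10
end: lo=5, hi=5; v = 4 8 6 5 3 9 12 13 10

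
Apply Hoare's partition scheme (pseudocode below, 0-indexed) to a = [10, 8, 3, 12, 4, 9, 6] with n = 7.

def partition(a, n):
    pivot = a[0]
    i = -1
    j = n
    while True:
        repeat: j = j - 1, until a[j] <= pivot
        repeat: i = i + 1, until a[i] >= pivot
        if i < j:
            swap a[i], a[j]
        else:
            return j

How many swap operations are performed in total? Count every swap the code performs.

2

pivot=10
j stops at 6 (6), i stops at 0 (10); swap ⇒ [6, 8, 3, 12, 4, 9, 10]
j stops at 5 (9), i stops at 3 (12); swap ⇒ [6, 8, 3, 9, 4, 12, 10]
j stops at 4, i stops at 5; i≥j ⇒ return 4. a=[6, 8, 3, 9, 4, 12, 10]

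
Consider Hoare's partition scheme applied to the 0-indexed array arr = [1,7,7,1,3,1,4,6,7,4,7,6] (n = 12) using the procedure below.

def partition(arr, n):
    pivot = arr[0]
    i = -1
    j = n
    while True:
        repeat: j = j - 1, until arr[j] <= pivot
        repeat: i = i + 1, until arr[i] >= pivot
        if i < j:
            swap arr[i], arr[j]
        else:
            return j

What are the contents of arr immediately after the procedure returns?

[1,1,7,7,3,1,4,6,7,4,7,6]

pivot=1
j stops at 5 (1), i stops at 0 (1); swap ⇒ [1,7,7,1,3,1,4,6,7,4,7,6]
j stops at 3 (1), i stops at 1 (7); swap ⇒ [1,1,7,7,3,1,4,6,7,4,7,6]
j stops at 1, i stops at 2; i≥j ⇒ return 1. arr=[1,1,7,7,3,1,4,6,7,4,7,6]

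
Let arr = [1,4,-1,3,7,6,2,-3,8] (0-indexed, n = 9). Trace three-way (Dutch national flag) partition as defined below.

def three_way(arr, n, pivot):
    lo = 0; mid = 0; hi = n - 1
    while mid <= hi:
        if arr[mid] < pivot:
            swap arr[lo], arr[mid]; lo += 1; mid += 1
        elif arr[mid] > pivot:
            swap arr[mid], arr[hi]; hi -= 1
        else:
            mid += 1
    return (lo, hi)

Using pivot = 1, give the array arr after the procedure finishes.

[-3,-1,1,7,6,2,3,8,4]

pivot = 1; lo=0, mid=0, hi=8
arr[mid]=1=1: mid=1
arr[mid]=4>1: swap arr[1],arr[8]; hi=7 → [1,8,-1,3,7,6,2,-3,4]
arr[mid]=8>1: swap arr[1],arr[7]; hi=6 → [1,-3,-1,3,7,6,2,8,4]
arr[mid]=-3<1: swap arr[0],arr[1]; lo=1,mid=2 → [-3,1,-1,3,7,6,2,8,4]
arr[mid]=-1<1: swap arr[1],arr[2]; lo=2,mid=3 → [-3,-1,1,3,7,6,2,8,4]
arr[mid]=3>1: swap arr[3],arr[6]; hi=5 → [-3,-1,1,2,7,6,3,8,4]
arr[mid]=2>1: swap arr[3],arr[5]; hi=4 → [-3,-1,1,6,7,2,3,8,4]
arr[mid]=6>1: swap arr[3],arr[4]; hi=3 → [-3,-1,1,7,6,2,3,8,4]
arr[mid]=7>1: swap arr[3],arr[3]; hi=2 → [-3,-1,1,7,6,2,3,8,4]
end: lo=2, hi=2; arr = [-3,-1,1,7,6,2,3,8,4]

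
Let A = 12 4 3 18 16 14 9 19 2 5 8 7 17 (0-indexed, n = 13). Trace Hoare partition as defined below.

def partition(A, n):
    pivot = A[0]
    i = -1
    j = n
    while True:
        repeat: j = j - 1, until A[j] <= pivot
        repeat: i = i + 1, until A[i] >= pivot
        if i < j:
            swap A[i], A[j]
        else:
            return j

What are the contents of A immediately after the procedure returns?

pivot = A[0] = 12; i = -1, j = 13
j→11 (A[11]=7≤12), i→0 (A[0]=12≥12); i<j, swap → 7 4 3 18 16 14 9 19 2 5 8 12 17
j→10 (A[10]=8≤12), i→3 (A[3]=18≥12); i<j, swap → 7 4 3 8 16 14 9 19 2 5 18 12 17
j→9 (A[9]=5≤12), i→4 (A[4]=16≥12); i<j, swap → 7 4 3 8 5 14 9 19 2 16 18 12 17
j→8 (A[8]=2≤12), i→5 (A[5]=14≥12); i<j, swap → 7 4 3 8 5 2 9 19 14 16 18 12 17
j→6, i→7; i≥j, return j=6. A = 7 4 3 8 5 2 9 19 14 16 18 12 17

7 4 3 8 5 2 9 19 14 16 18 12 17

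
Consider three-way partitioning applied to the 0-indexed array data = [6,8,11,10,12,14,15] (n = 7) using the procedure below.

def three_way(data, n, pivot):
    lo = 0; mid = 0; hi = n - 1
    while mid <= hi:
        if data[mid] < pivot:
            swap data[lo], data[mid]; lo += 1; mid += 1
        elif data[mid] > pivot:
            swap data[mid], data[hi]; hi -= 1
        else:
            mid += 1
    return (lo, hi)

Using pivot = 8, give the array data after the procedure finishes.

[6,8,10,12,14,15,11]

lo=0 mid=0 hi=6
6<8: swap(0,0), lo=1 mid=1 ⇒ [6,8,11,10,12,14,15]
8=8: mid=2
11>8: swap(2,6), hi=5 ⇒ [6,8,15,10,12,14,11]
15>8: swap(2,5), hi=4 ⇒ [6,8,14,10,12,15,11]
14>8: swap(2,4), hi=3 ⇒ [6,8,12,10,14,15,11]
12>8: swap(2,3), hi=2 ⇒ [6,8,10,12,14,15,11]
10>8: swap(2,2), hi=1 ⇒ [6,8,10,12,14,15,11]
done. lo=1 hi=1; data=[6,8,10,12,14,15,11]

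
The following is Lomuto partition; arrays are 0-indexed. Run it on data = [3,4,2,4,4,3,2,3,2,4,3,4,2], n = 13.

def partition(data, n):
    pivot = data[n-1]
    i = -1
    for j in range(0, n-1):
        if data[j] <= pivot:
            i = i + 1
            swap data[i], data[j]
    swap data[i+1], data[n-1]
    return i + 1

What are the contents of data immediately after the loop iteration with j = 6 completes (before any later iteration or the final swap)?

[2,2,3,4,4,3,4,3,2,4,3,4,2]

pivot = data[12] = 2; i = -1
j=0: data[0]=3 > 2 → no swap
j=1: data[1]=4 > 2 → no swap
j=2: data[2]=2 ≤ 2 → i=0, swap data[0],data[2] → [2,4,3,4,4,3,2,3,2,4,3,4,2]
j=3: data[3]=4 > 2 → no swap
j=4: data[4]=4 > 2 → no swap
j=5: data[5]=3 > 2 → no swap
j=6: data[6]=2 ≤ 2 → i=1, swap data[1],data[6] → [2,2,3,4,4,3,4,3,2,4,3,4,2]
(after j=6) data = [2,2,3,4,4,3,4,3,2,4,3,4,2]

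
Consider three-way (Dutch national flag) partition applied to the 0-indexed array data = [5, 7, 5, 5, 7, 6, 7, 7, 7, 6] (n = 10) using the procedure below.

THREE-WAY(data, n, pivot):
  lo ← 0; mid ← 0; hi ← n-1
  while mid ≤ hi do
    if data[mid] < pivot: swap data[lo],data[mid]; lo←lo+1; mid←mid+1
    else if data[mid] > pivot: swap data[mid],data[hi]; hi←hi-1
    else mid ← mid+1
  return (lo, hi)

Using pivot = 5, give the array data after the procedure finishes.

pivot = 5; lo=0, mid=0, hi=9
data[mid]=5=5: mid=1
data[mid]=7>5: swap data[1],data[9]; hi=8 → [5, 6, 5, 5, 7, 6, 7, 7, 7, 7]
data[mid]=6>5: swap data[1],data[8]; hi=7 → [5, 7, 5, 5, 7, 6, 7, 7, 6, 7]
data[mid]=7>5: swap data[1],data[7]; hi=6 → [5, 7, 5, 5, 7, 6, 7, 7, 6, 7]
data[mid]=7>5: swap data[1],data[6]; hi=5 → [5, 7, 5, 5, 7, 6, 7, 7, 6, 7]
data[mid]=7>5: swap data[1],data[5]; hi=4 → [5, 6, 5, 5, 7, 7, 7, 7, 6, 7]
data[mid]=6>5: swap data[1],data[4]; hi=3 → [5, 7, 5, 5, 6, 7, 7, 7, 6, 7]
data[mid]=7>5: swap data[1],data[3]; hi=2 → [5, 5, 5, 7, 6, 7, 7, 7, 6, 7]
data[mid]=5=5: mid=2
data[mid]=5=5: mid=3
end: lo=0, hi=2; data = [5, 5, 5, 7, 6, 7, 7, 7, 6, 7]

[5, 5, 5, 7, 6, 7, 7, 7, 6, 7]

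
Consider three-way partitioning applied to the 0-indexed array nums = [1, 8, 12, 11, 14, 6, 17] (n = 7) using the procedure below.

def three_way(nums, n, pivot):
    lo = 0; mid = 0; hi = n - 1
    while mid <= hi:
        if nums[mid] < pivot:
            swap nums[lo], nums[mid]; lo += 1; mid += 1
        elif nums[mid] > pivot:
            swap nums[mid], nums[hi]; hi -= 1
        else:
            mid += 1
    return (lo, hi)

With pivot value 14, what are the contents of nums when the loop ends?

[1, 8, 12, 11, 6, 14, 17]

pivot = 14; lo=0, mid=0, hi=6
nums[mid]=1<14: swap nums[0],nums[0]; lo=1,mid=1 → [1, 8, 12, 11, 14, 6, 17]
nums[mid]=8<14: swap nums[1],nums[1]; lo=2,mid=2 → [1, 8, 12, 11, 14, 6, 17]
nums[mid]=12<14: swap nums[2],nums[2]; lo=3,mid=3 → [1, 8, 12, 11, 14, 6, 17]
nums[mid]=11<14: swap nums[3],nums[3]; lo=4,mid=4 → [1, 8, 12, 11, 14, 6, 17]
nums[mid]=14=14: mid=5
nums[mid]=6<14: swap nums[4],nums[5]; lo=5,mid=6 → [1, 8, 12, 11, 6, 14, 17]
nums[mid]=17>14: swap nums[6],nums[6]; hi=5 → [1, 8, 12, 11, 6, 14, 17]
end: lo=5, hi=5; nums = [1, 8, 12, 11, 6, 14, 17]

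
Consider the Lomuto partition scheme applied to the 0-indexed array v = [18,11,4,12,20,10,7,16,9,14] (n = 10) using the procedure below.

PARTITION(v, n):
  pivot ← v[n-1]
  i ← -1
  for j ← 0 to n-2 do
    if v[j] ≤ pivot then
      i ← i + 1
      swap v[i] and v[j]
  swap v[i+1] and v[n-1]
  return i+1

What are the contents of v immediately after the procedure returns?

pivot = v[9] = 14; i = -1
j=0: v[0]=18 > 14 → no swap
j=1: v[1]=11 ≤ 14 → i=0, swap v[0],v[1] → [11,18,4,12,20,10,7,16,9,14]
j=2: v[2]=4 ≤ 14 → i=1, swap v[1],v[2] → [11,4,18,12,20,10,7,16,9,14]
j=3: v[3]=12 ≤ 14 → i=2, swap v[2],v[3] → [11,4,12,18,20,10,7,16,9,14]
j=4: v[4]=20 > 14 → no swap
j=5: v[5]=10 ≤ 14 → i=3, swap v[3],v[5] → [11,4,12,10,20,18,7,16,9,14]
j=6: v[6]=7 ≤ 14 → i=4, swap v[4],v[6] → [11,4,12,10,7,18,20,16,9,14]
j=7: v[7]=16 > 14 → no swap
j=8: v[8]=9 ≤ 14 → i=5, swap v[5],v[8] → [11,4,12,10,7,9,20,16,18,14]
final swap v[6],v[9] → [11,4,12,10,7,9,14,16,18,20]; return 6

[11,4,12,10,7,9,14,16,18,20]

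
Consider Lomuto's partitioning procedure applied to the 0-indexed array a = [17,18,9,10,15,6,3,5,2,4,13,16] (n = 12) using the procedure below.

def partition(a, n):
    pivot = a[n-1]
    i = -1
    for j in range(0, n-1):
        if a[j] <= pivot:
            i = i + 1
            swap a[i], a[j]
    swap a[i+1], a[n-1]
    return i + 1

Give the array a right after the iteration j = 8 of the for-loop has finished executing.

[9,10,15,6,3,5,2,18,17,4,13,16]

pivot = a[11] = 16; i = -1
j=0: a[0]=17 > 16 → no swap
j=1: a[1]=18 > 16 → no swap
j=2: a[2]=9 ≤ 16 → i=0, swap a[0],a[2] → [9,18,17,10,15,6,3,5,2,4,13,16]
j=3: a[3]=10 ≤ 16 → i=1, swap a[1],a[3] → [9,10,17,18,15,6,3,5,2,4,13,16]
j=4: a[4]=15 ≤ 16 → i=2, swap a[2],a[4] → [9,10,15,18,17,6,3,5,2,4,13,16]
j=5: a[5]=6 ≤ 16 → i=3, swap a[3],a[5] → [9,10,15,6,17,18,3,5,2,4,13,16]
j=6: a[6]=3 ≤ 16 → i=4, swap a[4],a[6] → [9,10,15,6,3,18,17,5,2,4,13,16]
j=7: a[7]=5 ≤ 16 → i=5, swap a[5],a[7] → [9,10,15,6,3,5,17,18,2,4,13,16]
j=8: a[8]=2 ≤ 16 → i=6, swap a[6],a[8] → [9,10,15,6,3,5,2,18,17,4,13,16]
(after j=8) a = [9,10,15,6,3,5,2,18,17,4,13,16]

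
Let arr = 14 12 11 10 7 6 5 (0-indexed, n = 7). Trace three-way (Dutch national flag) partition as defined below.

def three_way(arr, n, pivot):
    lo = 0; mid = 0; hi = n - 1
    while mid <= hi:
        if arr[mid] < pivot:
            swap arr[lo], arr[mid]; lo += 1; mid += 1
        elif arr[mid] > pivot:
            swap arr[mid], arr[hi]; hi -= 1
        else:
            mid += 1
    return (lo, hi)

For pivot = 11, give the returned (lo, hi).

pivot = 11; lo=0, mid=0, hi=6
arr[mid]=14>11: swap arr[0],arr[6]; hi=5 → 5 12 11 10 7 6 14
arr[mid]=5<11: swap arr[0],arr[0]; lo=1,mid=1 → 5 12 11 10 7 6 14
arr[mid]=12>11: swap arr[1],arr[5]; hi=4 → 5 6 11 10 7 12 14
arr[mid]=6<11: swap arr[1],arr[1]; lo=2,mid=2 → 5 6 11 10 7 12 14
arr[mid]=11=11: mid=3
arr[mid]=10<11: swap arr[2],arr[3]; lo=3,mid=4 → 5 6 10 11 7 12 14
arr[mid]=7<11: swap arr[3],arr[4]; lo=4,mid=5 → 5 6 10 7 11 12 14
end: lo=4, hi=4; arr = 5 6 10 7 11 12 14

(4, 4)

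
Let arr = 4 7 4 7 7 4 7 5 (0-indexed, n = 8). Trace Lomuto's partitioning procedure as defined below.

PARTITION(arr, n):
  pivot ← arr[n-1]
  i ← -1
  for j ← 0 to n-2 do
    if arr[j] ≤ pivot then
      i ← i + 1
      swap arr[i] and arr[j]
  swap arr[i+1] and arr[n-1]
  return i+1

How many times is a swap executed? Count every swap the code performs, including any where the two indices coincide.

4

pivot = arr[7] = 5; i = -1
j=0: arr[0]=4 ≤ 5 → i=0, swap arr[0],arr[0] (no change) → 4 7 4 7 7 4 7 5
j=1: arr[1]=7 > 5 → no swap
j=2: arr[2]=4 ≤ 5 → i=1, swap arr[1],arr[2] → 4 4 7 7 7 4 7 5
j=3: arr[3]=7 > 5 → no swap
j=4: arr[4]=7 > 5 → no swap
j=5: arr[5]=4 ≤ 5 → i=2, swap arr[2],arr[5] → 4 4 4 7 7 7 7 5
j=6: arr[6]=7 > 5 → no swap
final swap arr[3],arr[7] → 4 4 4 5 7 7 7 7; return 3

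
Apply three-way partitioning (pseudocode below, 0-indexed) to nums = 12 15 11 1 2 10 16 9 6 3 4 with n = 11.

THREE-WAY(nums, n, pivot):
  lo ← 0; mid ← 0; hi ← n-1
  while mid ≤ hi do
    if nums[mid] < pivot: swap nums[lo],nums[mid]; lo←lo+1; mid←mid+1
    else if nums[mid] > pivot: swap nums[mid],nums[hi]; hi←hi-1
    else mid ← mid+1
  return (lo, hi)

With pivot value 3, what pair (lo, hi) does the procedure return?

(2, 2)

pivot = 3; lo=0, mid=0, hi=10
nums[mid]=12>3: swap nums[0],nums[10]; hi=9 → 4 15 11 1 2 10 16 9 6 3 12
nums[mid]=4>3: swap nums[0],nums[9]; hi=8 → 3 15 11 1 2 10 16 9 6 4 12
nums[mid]=3=3: mid=1
nums[mid]=15>3: swap nums[1],nums[8]; hi=7 → 3 6 11 1 2 10 16 9 15 4 12
nums[mid]=6>3: swap nums[1],nums[7]; hi=6 → 3 9 11 1 2 10 16 6 15 4 12
nums[mid]=9>3: swap nums[1],nums[6]; hi=5 → 3 16 11 1 2 10 9 6 15 4 12
nums[mid]=16>3: swap nums[1],nums[5]; hi=4 → 3 10 11 1 2 16 9 6 15 4 12
nums[mid]=10>3: swap nums[1],nums[4]; hi=3 → 3 2 11 1 10 16 9 6 15 4 12
nums[mid]=2<3: swap nums[0],nums[1]; lo=1,mid=2 → 2 3 11 1 10 16 9 6 15 4 12
nums[mid]=11>3: swap nums[2],nums[3]; hi=2 → 2 3 1 11 10 16 9 6 15 4 12
nums[mid]=1<3: swap nums[1],nums[2]; lo=2,mid=3 → 2 1 3 11 10 16 9 6 15 4 12
end: lo=2, hi=2; nums = 2 1 3 11 10 16 9 6 15 4 12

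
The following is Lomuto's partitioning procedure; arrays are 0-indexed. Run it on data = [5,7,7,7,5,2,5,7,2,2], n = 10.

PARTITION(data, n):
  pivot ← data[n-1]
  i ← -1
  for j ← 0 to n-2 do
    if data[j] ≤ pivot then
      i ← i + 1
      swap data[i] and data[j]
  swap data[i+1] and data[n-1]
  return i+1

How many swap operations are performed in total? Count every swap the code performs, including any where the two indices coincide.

3

pivot = data[9] = 2; i = -1
j=0: data[0]=5 > 2 → no swap
j=1: data[1]=7 > 2 → no swap
j=2: data[2]=7 > 2 → no swap
j=3: data[3]=7 > 2 → no swap
j=4: data[4]=5 > 2 → no swap
j=5: data[5]=2 ≤ 2 → i=0, swap data[0],data[5] → [2,7,7,7,5,5,5,7,2,2]
j=6: data[6]=5 > 2 → no swap
j=7: data[7]=7 > 2 → no swap
j=8: data[8]=2 ≤ 2 → i=1, swap data[1],data[8] → [2,2,7,7,5,5,5,7,7,2]
final swap data[2],data[9] → [2,2,2,7,5,5,5,7,7,7]; return 2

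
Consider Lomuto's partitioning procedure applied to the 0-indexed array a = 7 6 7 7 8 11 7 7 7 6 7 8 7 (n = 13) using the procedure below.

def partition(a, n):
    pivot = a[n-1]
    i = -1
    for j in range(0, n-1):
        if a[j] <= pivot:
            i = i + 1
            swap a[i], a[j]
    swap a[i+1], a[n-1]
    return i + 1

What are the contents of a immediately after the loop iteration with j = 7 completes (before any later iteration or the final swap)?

pivot=7, i=-1
j=0: 7≤7, i=0, swap(0,0) ⇒ 7 6 7 7 8 11 7 7 7 6 7 8 7
j=1: 6≤7, i=1, swap(1,1) ⇒ 7 6 7 7 8 11 7 7 7 6 7 8 7
j=2: 7≤7, i=2, swap(2,2) ⇒ 7 6 7 7 8 11 7 7 7 6 7 8 7
j=3: 7≤7, i=3, swap(3,3) ⇒ 7 6 7 7 8 11 7 7 7 6 7 8 7
j=4: 8>7, skip
j=5: 11>7, skip
j=6: 7≤7, i=4, swap(4,6) ⇒ 7 6 7 7 7 11 8 7 7 6 7 8 7
j=7: 7≤7, i=5, swap(5,7) ⇒ 7 6 7 7 7 7 8 11 7 6 7 8 7
(after j=7) a = 7 6 7 7 7 7 8 11 7 6 7 8 7

7 6 7 7 7 7 8 11 7 6 7 8 7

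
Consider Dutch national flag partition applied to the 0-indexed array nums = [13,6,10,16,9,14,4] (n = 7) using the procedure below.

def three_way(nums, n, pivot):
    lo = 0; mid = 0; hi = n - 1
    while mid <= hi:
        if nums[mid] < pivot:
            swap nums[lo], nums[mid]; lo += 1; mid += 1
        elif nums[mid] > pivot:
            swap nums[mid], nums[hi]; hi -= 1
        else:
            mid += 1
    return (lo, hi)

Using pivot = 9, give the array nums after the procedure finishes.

[4,6,9,16,14,10,13]

lo=0 mid=0 hi=6
13>9: swap(0,6), hi=5 ⇒ [4,6,10,16,9,14,13]
4<9: swap(0,0), lo=1 mid=1 ⇒ [4,6,10,16,9,14,13]
6<9: swap(1,1), lo=2 mid=2 ⇒ [4,6,10,16,9,14,13]
10>9: swap(2,5), hi=4 ⇒ [4,6,14,16,9,10,13]
14>9: swap(2,4), hi=3 ⇒ [4,6,9,16,14,10,13]
9=9: mid=3
16>9: swap(3,3), hi=2 ⇒ [4,6,9,16,14,10,13]
done. lo=2 hi=2; nums=[4,6,9,16,14,10,13]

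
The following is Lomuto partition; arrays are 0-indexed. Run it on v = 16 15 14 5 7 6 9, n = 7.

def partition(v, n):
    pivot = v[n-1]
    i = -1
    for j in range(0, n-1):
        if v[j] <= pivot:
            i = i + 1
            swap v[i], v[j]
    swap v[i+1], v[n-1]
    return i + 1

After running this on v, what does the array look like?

5 7 6 9 15 14 16

pivot=9, i=-1
j=0: 16>9, skip
j=1: 15>9, skip
j=2: 14>9, skip
j=3: 5≤9, i=0, swap(0,3) ⇒ 5 15 14 16 7 6 9
j=4: 7≤9, i=1, swap(1,4) ⇒ 5 7 14 16 15 6 9
j=5: 6≤9, i=2, swap(2,5) ⇒ 5 7 6 16 15 14 9
swap(3,6) ⇒ 5 7 6 9 15 14 16; return 3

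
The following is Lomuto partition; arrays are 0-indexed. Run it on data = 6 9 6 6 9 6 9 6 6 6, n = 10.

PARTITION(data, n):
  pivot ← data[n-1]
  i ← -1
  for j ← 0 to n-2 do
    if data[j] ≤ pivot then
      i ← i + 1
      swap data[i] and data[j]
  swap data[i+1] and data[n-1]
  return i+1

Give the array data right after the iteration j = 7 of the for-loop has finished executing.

pivot=6, i=-1
j=0: 6≤6, i=0, swap(0,0) ⇒ 6 9 6 6 9 6 9 6 6 6
j=1: 9>6, skip
j=2: 6≤6, i=1, swap(1,2) ⇒ 6 6 9 6 9 6 9 6 6 6
j=3: 6≤6, i=2, swap(2,3) ⇒ 6 6 6 9 9 6 9 6 6 6
j=4: 9>6, skip
j=5: 6≤6, i=3, swap(3,5) ⇒ 6 6 6 6 9 9 9 6 6 6
j=6: 9>6, skip
j=7: 6≤6, i=4, swap(4,7) ⇒ 6 6 6 6 6 9 9 9 6 6
(after j=7) data = 6 6 6 6 6 9 9 9 6 6

6 6 6 6 6 9 9 9 6 6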